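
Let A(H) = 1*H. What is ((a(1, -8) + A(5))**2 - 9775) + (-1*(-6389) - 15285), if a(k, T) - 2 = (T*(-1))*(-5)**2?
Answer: 24178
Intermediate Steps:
a(k, T) = 2 - 25*T (a(k, T) = 2 + (T*(-1))*(-5)**2 = 2 - T*25 = 2 - 25*T)
A(H) = H
((a(1, -8) + A(5))**2 - 9775) + (-1*(-6389) - 15285) = (((2 - 25*(-8)) + 5)**2 - 9775) + (-1*(-6389) - 15285) = (((2 + 200) + 5)**2 - 9775) + (6389 - 15285) = ((202 + 5)**2 - 9775) - 8896 = (207**2 - 9775) - 8896 = (42849 - 9775) - 8896 = 33074 - 8896 = 24178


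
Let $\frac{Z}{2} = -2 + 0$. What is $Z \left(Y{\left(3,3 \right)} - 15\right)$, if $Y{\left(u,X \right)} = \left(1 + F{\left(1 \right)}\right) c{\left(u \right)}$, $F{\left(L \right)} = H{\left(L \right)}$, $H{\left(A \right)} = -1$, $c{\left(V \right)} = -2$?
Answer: $60$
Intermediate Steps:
$F{\left(L \right)} = -1$
$Z = -4$ ($Z = 2 \left(-2 + 0\right) = 2 \left(-2\right) = -4$)
$Y{\left(u,X \right)} = 0$ ($Y{\left(u,X \right)} = \left(1 - 1\right) \left(-2\right) = 0 \left(-2\right) = 0$)
$Z \left(Y{\left(3,3 \right)} - 15\right) = - 4 \left(0 - 15\right) = \left(-4\right) \left(-15\right) = 60$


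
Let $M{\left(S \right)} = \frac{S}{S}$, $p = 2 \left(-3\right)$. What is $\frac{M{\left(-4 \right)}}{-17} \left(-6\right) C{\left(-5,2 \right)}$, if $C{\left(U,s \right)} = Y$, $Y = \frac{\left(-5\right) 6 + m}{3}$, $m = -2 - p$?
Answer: $- \frac{52}{17} \approx -3.0588$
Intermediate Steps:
$p = -6$
$m = 4$ ($m = -2 - -6 = -2 + 6 = 4$)
$Y = - \frac{26}{3}$ ($Y = \frac{\left(-5\right) 6 + 4}{3} = \left(-30 + 4\right) \frac{1}{3} = \left(-26\right) \frac{1}{3} = - \frac{26}{3} \approx -8.6667$)
$M{\left(S \right)} = 1$
$C{\left(U,s \right)} = - \frac{26}{3}$
$\frac{M{\left(-4 \right)}}{-17} \left(-6\right) C{\left(-5,2 \right)} = 1 \frac{1}{-17} \left(-6\right) \left(- \frac{26}{3}\right) = 1 \left(- \frac{1}{17}\right) \left(-6\right) \left(- \frac{26}{3}\right) = \left(- \frac{1}{17}\right) \left(-6\right) \left(- \frac{26}{3}\right) = \frac{6}{17} \left(- \frac{26}{3}\right) = - \frac{52}{17}$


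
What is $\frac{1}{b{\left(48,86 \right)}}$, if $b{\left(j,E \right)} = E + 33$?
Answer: $\frac{1}{119} \approx 0.0084034$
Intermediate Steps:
$b{\left(j,E \right)} = 33 + E$
$\frac{1}{b{\left(48,86 \right)}} = \frac{1}{33 + 86} = \frac{1}{119}$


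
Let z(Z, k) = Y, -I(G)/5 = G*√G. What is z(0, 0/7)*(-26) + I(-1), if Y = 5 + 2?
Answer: -182 + 5*I ≈ -182.0 + 5.0*I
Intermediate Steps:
I(G) = -5*G^(3/2) (I(G) = -5*G*√G = -5*G^(3/2))
Y = 7
z(Z, k) = 7
z(0, 0/7)*(-26) + I(-1) = 7*(-26) - (-5)*I = -182 - (-5)*I = -182 + 5*I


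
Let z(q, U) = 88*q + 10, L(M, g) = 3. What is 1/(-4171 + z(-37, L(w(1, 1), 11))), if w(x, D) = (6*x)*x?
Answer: -1/7417 ≈ -0.00013483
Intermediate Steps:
w(x, D) = 6*x²
z(q, U) = 10 + 88*q
1/(-4171 + z(-37, L(w(1, 1), 11))) = 1/(-4171 + (10 + 88*(-37))) = 1/(-4171 + (10 - 3256)) = 1/(-4171 - 3246) = 1/(-7417) = -1/7417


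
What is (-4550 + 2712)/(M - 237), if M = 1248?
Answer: -1838/1011 ≈ -1.8180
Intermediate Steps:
(-4550 + 2712)/(M - 237) = (-4550 + 2712)/(1248 - 237) = -1838/1011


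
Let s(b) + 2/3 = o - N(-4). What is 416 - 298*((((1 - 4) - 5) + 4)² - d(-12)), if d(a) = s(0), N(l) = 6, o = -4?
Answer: -22592/3 ≈ -7530.7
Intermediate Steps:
s(b) = -32/3 (s(b) = -⅔ + (-4 - 1*6) = -⅔ + (-4 - 6) = -⅔ - 10 = -32/3)
d(a) = -32/3
416 - 298*((((1 - 4) - 5) + 4)² - d(-12)) = 416 - 298*((((1 - 4) - 5) + 4)² - 1*(-32/3)) = 416 - 298*(((-3 - 5) + 4)² + 32/3) = 416 - 298*((-8 + 4)² + 32/3) = 416 - 298*((-4)² + 32/3) = 416 - 298*(16 + 32/3) = 416 - 298*80/3 = 416 - 23840/3 = -22592/3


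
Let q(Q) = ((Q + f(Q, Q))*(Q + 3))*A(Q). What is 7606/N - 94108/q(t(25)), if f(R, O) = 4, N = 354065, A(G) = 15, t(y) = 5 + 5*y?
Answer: -23524088/71167065 ≈ -0.33055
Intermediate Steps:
q(Q) = 15*(3 + Q)*(4 + Q) (q(Q) = ((Q + 4)*(Q + 3))*15 = ((4 + Q)*(3 + Q))*15 = ((3 + Q)*(4 + Q))*15 = 15*(3 + Q)*(4 + Q))
7606/N - 94108/q(t(25)) = 7606/354065 - 94108/(180 + 15*(5 + 5*25)² + 105*(5 + 5*25)) = 7606*(1/354065) - 94108/(180 + 15*(5 + 125)² + 105*(5 + 125)) = 7606/354065 - 94108/(180 + 15*130² + 105*130) = 7606/354065 - 94108/(180 + 15*16900 + 13650) = 7606/354065 - 94108/(180 + 253500 + 13650) = 7606/354065 - 94108/267330 = 7606/354065 - 94108*1/267330 = 7606/354065 - 6722/19095 = -23524088/71167065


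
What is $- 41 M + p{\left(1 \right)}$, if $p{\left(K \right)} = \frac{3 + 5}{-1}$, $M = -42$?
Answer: $1714$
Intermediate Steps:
$p{\left(K \right)} = -8$ ($p{\left(K \right)} = 8 \left(-1\right) = -8$)
$- 41 M + p{\left(1 \right)} = \left(-41\right) \left(-42\right) - 8 = 1722 - 8 = 1714$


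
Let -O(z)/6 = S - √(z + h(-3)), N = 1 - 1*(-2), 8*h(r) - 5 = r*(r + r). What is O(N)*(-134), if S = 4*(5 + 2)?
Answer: 22512 - 201*√94 ≈ 20563.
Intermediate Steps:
h(r) = 5/8 + r²/4 (h(r) = 5/8 + (r*(r + r))/8 = 5/8 + (r*(2*r))/8 = 5/8 + (2*r²)/8 = 5/8 + r²/4)
S = 28 (S = 4*7 = 28)
N = 3 (N = 1 + 2 = 3)
O(z) = -168 + 6*√(23/8 + z) (O(z) = -6*(28 - √(z + (5/8 + (¼)*(-3)²))) = -6*(28 - √(z + (5/8 + (¼)*9))) = -6*(28 - √(z + (5/8 + 9/4))) = -6*(28 - √(z + 23/8)) = -6*(28 - √(23/8 + z)) = -168 + 6*√(23/8 + z))
O(N)*(-134) = (-168 + 3*√(46 + 16*3)/2)*(-134) = (-168 + 3*√(46 + 48)/2)*(-134) = (-168 + 3*√94/2)*(-134) = 22512 - 201*√94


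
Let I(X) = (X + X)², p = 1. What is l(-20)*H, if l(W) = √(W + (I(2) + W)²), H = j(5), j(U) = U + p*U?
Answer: 20*I ≈ 20.0*I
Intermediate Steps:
I(X) = 4*X² (I(X) = (2*X)² = 4*X²)
j(U) = 2*U (j(U) = U + 1*U = U + U = 2*U)
H = 10 (H = 2*5 = 10)
l(W) = √(W + (16 + W)²) (l(W) = √(W + (4*2² + W)²) = √(W + (4*4 + W)²) = √(W + (16 + W)²))
l(-20)*H = √(-20 + (16 - 20)²)*10 = √(-20 + (-4)²)*10 = √(-20 + 16)*10 = √(-4)*10 = (2*I)*10 = 20*I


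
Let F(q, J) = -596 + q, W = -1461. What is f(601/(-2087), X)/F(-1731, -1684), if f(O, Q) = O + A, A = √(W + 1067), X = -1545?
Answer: 601/4856449 - I*√394/2327 ≈ 0.00012375 - 0.0085301*I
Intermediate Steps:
A = I*√394 (A = √(-1461 + 1067) = √(-394) = I*√394 ≈ 19.849*I)
f(O, Q) = O + I*√394
f(601/(-2087), X)/F(-1731, -1684) = (601/(-2087) + I*√394)/(-596 - 1731) = (601*(-1/2087) + I*√394)/(-2327) = (-601/2087 + I*√394)*(-1/2327) = 601/4856449 - I*√394/2327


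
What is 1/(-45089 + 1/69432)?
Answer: -69432/3130619447 ≈ -2.2178e-5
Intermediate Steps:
1/(-45089 + 1/69432) = 1/(-3130619447/69432) = -69432/3130619447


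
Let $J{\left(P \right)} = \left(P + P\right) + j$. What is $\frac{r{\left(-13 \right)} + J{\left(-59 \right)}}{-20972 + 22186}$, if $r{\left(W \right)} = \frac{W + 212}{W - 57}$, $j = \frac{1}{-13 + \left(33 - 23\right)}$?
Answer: $- \frac{25447}{254940} \approx -0.099816$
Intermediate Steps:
$j = - \frac{1}{3}$ ($j = \frac{1}{-13 + 10} = \frac{1}{-3} = - \frac{1}{3} \approx -0.33333$)
$J{\left(P \right)} = - \frac{1}{3} + 2 P$ ($J{\left(P \right)} = \left(P + P\right) - \frac{1}{3} = 2 P - \frac{1}{3} = - \frac{1}{3} + 2 P$)
$r{\left(W \right)} = \frac{212 + W}{-57 + W}$
$\frac{r{\left(-13 \right)} + J{\left(-59 \right)}}{-20972 + 22186} = \frac{\frac{212 - 13}{-57 - 13} + \left(- \frac{1}{3} + 2 \left(-59\right)\right)}{-20972 + 22186} = \frac{\frac{1}{-70} \cdot 199 - \frac{355}{3}}{1214} = \left(\left(- \frac{1}{70}\right) 199 - \frac{355}{3}\right) \frac{1}{1214} = \left(- \frac{199}{70} - \frac{355}{3}\right) \frac{1}{1214} = \left(- \frac{25447}{210}\right) \frac{1}{1214} = - \frac{25447}{254940}$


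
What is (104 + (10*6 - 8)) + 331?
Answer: 487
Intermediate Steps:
(104 + (10*6 - 8)) + 331 = (104 + (60 - 8)) + 331 = (104 + 52) + 331 = 156 + 331 = 487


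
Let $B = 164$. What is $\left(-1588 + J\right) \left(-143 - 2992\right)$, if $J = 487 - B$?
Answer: $3965775$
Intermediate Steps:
$J = 323$ ($J = 487 - 164 = 323$)
$\left(-1588 + J\right) \left(-143 - 2992\right) = \left(-1588 + 323\right) \left(-143 - 2992\right) = \left(-1265\right) \left(-3135\right) = 3965775$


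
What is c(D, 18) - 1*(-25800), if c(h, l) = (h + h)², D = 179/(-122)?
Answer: 96033841/3721 ≈ 25809.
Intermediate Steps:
D = -179/122 (D = 179*(-1/122) = -179/122 ≈ -1.4672)
c(h, l) = 4*h² (c(h, l) = (2*h)² = 4*h²)
c(D, 18) - 1*(-25800) = 4*(-179/122)² - 1*(-25800) = 4*(32041/14884) + 25800 = 32041/3721 + 25800 = 96033841/3721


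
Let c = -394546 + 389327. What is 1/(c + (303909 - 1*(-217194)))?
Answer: 1/515884 ≈ 1.9384e-6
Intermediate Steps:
c = -5219
1/(c + (303909 - 1*(-217194))) = 1/(-5219 + (303909 - 1*(-217194))) = 1/(-5219 + (303909 + 217194)) = 1/(-5219 + 521103) = 1/515884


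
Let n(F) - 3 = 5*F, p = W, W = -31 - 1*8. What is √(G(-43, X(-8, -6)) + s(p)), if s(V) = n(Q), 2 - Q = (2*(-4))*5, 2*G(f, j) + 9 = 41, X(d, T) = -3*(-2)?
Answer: √229 ≈ 15.133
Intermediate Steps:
X(d, T) = 6
G(f, j) = 16 (G(f, j) = -9/2 + (½)*41 = -9/2 + 41/2 = 16)
W = -39 (W = -31 - 8 = -39)
Q = 42 (Q = 2 - 2*(-4)*5 = 2 - (-8)*5 = 2 - 1*(-40) = 2 + 40 = 42)
p = -39
n(F) = 3 + 5*F
s(V) = 213 (s(V) = 3 + 5*42 = 3 + 210 = 213)
√(G(-43, X(-8, -6)) + s(p)) = √(16 + 213) = √229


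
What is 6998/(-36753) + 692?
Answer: 25426078/36753 ≈ 691.81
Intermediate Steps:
6998/(-36753) + 692 = 6998*(-1/36753) + 692 = -6998/36753 + 692 = 25426078/36753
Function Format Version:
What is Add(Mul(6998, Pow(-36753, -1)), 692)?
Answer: Rational(25426078, 36753) ≈ 691.81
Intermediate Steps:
Add(Mul(6998, Pow(-36753, -1)), 692) = Add(Mul(6998, Rational(-1, 36753)), 692) = Add(Rational(-6998, 36753), 692) = Rational(25426078, 36753)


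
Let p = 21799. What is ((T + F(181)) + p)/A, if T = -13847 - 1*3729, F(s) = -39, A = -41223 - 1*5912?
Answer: -4184/47135 ≈ -0.088766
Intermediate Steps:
A = -47135 (A = -41223 - 5912 = -47135)
T = -17576 (T = -13847 - 3729 = -17576)
((T + F(181)) + p)/A = ((-17576 - 39) + 21799)/(-47135) = (-17615 + 21799)*(-1/47135) = 4184*(-1/47135) = -4184/47135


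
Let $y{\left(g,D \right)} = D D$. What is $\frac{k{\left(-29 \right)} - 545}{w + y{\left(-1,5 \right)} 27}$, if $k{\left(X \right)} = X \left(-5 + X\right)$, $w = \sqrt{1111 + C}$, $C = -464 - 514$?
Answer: $\frac{297675}{455492} - \frac{441 \sqrt{133}}{455492} \approx 0.64236$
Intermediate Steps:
$C = -978$ ($C = -464 - 514 = -978$)
$w = \sqrt{133}$ ($w = \sqrt{1111 - 978} = \sqrt{133} \approx 11.533$)
$y{\left(g,D \right)} = D^{2}$
$\frac{k{\left(-29 \right)} - 545}{w + y{\left(-1,5 \right)} 27} = \frac{- 29 \left(-5 - 29\right) - 545}{\sqrt{133} + 5^{2} \cdot 27} = \frac{\left(-29\right) \left(-34\right) - 545}{\sqrt{133} + 25 \cdot 27} = \frac{986 - 545}{\sqrt{133} + 675} = \frac{441}{675 + \sqrt{133}}$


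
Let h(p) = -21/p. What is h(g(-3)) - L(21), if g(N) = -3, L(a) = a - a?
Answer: 7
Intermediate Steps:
L(a) = 0
h(g(-3)) - L(21) = -21/(-3) - 1*0 = -21*(-1/3) + 0 = 7 + 0 = 7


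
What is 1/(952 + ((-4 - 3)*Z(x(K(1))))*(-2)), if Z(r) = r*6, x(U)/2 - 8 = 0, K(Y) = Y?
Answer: 1/2296 ≈ 0.00043554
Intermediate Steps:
x(U) = 16 (x(U) = 16 + 2*0 = 16 + 0 = 16)
Z(r) = 6*r
1/(952 + ((-4 - 3)*Z(x(K(1))))*(-2)) = 1/(952 + ((-4 - 3)*(6*16))*(-2)) = 1/(952 - 7*96*(-2)) = 1/(952 - 672*(-2)) = 1/(952 + 1344) = 1/2296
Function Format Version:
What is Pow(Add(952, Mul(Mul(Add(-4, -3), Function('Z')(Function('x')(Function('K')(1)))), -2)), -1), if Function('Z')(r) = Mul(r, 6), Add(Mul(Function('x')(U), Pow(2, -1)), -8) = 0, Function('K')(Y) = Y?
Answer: Rational(1, 2296) ≈ 0.00043554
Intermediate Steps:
Function('x')(U) = 16 (Function('x')(U) = Add(16, Mul(2, 0)) = Add(16, 0) = 16)
Function('Z')(r) = Mul(6, r)
Pow(Add(952, Mul(Mul(Add(-4, -3), Function('Z')(Function('x')(Function('K')(1)))), -2)), -1) = Pow(Add(952, Mul(Mul(Add(-4, -3), Mul(6, 16)), -2)), -1) = Pow(Add(952, Mul(Mul(-7, 96), -2)), -1) = Pow(Add(952, Mul(-672, -2)), -1) = Pow(Add(952, 1344), -1) = Pow(2296, -1) = Rational(1, 2296)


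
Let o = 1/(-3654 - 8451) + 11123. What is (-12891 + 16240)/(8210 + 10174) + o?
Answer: 825111418207/74179440 ≈ 11123.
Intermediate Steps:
o = 134643914/12105 (o = 1/(-12105) + 11123 = -1/12105 + 11123 = 134643914/12105 ≈ 11123.)
(-12891 + 16240)/(8210 + 10174) + o = (-12891 + 16240)/(8210 + 10174) + 134643914/12105 = 3349/18384 + 134643914/12105 = 825111418207/74179440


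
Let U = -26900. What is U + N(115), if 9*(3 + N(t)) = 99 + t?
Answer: -241913/9 ≈ -26879.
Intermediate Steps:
N(t) = 8 + t/9 (N(t) = -3 + (99 + t)/9 = -3 + (11 + t/9) = 8 + t/9)
U + N(115) = -26900 + (8 + (1/9)*115) = -26900 + (8 + 115/9) = -26900 + 187/9 = -241913/9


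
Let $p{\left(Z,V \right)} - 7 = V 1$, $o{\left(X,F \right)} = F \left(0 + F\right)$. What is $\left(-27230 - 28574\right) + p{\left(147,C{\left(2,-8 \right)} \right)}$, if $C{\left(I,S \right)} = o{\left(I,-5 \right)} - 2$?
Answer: $-55774$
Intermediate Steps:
$o{\left(X,F \right)} = F^{2}$ ($o{\left(X,F \right)} = F F = F^{2}$)
$C{\left(I,S \right)} = 23$ ($C{\left(I,S \right)} = \left(-5\right)^{2} - 2 = 25 - 2 = 23$)
$p{\left(Z,V \right)} = 7 + V$ ($p{\left(Z,V \right)} = 7 + V 1 = 7 + V$)
$\left(-27230 - 28574\right) + p{\left(147,C{\left(2,-8 \right)} \right)} = \left(-27230 - 28574\right) + \left(7 + 23\right) = -55804 + 30 = -55774$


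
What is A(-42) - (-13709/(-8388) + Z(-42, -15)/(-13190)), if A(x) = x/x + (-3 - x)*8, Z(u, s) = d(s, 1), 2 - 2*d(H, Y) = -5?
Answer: 4306101751/13829715 ≈ 311.37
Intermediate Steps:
d(H, Y) = 7/2 (d(H, Y) = 1 - ½*(-5) = 1 + 5/2 = 7/2)
Z(u, s) = 7/2
A(x) = -23 - 8*x (A(x) = 1 + (-24 - 8*x) = -23 - 8*x)
A(-42) - (-13709/(-8388) + Z(-42, -15)/(-13190)) = (-23 - 8*(-42)) - (-13709/(-8388) + (7/2)/(-13190)) = (-23 + 336) - (-13709*(-1/8388) + (7/2)*(-1/13190)) = 313 - (13709/8388 - 7/26380) = 313 - 1*22599044/13829715 = 313 - 22599044/13829715 = 4306101751/13829715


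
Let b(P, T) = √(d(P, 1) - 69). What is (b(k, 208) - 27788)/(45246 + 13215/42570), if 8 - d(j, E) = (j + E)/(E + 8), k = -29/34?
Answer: -78862344/128409029 + 473*I*√634814/2182953493 ≈ -0.61415 + 0.00017264*I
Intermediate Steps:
k = -29/34 (k = -29*1/34 = -29/34 ≈ -0.85294)
d(j, E) = 8 - (E + j)/(8 + E) (d(j, E) = 8 - (j + E)/(E + 8) = 8 - (E + j)/(8 + E))
b(P, T) = √(-550/9 - P/9) (b(P, T) = √((64 - P + 7*1)/(8 + 1) - 69) = √((64 - P + 7)/9 - 69) = √((71 - P)/9 - 69) = √((71/9 - P/9) - 69) = √(-550/9 - P/9))
(b(k, 208) - 27788)/(45246 + 13215/42570) = (√(-550 - 1*(-29/34))/3 - 27788)/(45246 + 13215/42570) = (√(-550 + 29/34)/3 - 27788)/(45246 + 13215*(1/42570)) = (√(-18671/34)/3 - 27788)/(45246 + 881/2838) = ((I*√634814/34)/3 - 27788)/(128409029/2838) = (I*√634814/102 - 27788)*(2838/128409029) = (-27788 + I*√634814/102)*(2838/128409029) = -78862344/128409029 + 473*I*√634814/2182953493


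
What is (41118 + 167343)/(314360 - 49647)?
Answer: 208461/264713 ≈ 0.78750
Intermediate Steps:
(41118 + 167343)/(314360 - 49647) = 208461/264713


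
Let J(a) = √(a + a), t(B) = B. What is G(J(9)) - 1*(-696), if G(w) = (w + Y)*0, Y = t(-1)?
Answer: 696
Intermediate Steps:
Y = -1
J(a) = √2*√a (J(a) = √(2*a) = √2*√a)
G(w) = 0 (G(w) = (w - 1)*0 = (-1 + w)*0 = 0)
G(J(9)) - 1*(-696) = 0 - 1*(-696) = 0 + 696 = 696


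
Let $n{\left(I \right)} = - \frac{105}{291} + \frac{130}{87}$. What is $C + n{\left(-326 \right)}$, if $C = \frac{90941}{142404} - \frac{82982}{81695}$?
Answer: $\frac{8249978778657}{10908527805380} \approx 0.75629$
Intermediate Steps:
$n{\left(I \right)} = \frac{9565}{8439}$ ($n{\left(I \right)} = \left(-105\right) \frac{1}{291} + 130 \cdot \frac{1}{87} = - \frac{35}{97} + \frac{130}{87} = \frac{9565}{8439}$)
$C = - \frac{4387543733}{11633694780}$ ($C = 90941 \cdot \frac{1}{142404} - \frac{82982}{81695} = \frac{90941}{142404} - \frac{82982}{81695} = - \frac{4387543733}{11633694780} \approx -0.37714$)
$C + n{\left(-326 \right)} = - \frac{4387543733}{11633694780} + \frac{9565}{8439} = \frac{8249978778657}{10908527805380}$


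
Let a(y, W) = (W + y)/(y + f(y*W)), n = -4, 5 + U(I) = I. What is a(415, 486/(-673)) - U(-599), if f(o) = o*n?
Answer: 656256029/1086055 ≈ 604.26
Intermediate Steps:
U(I) = -5 + I
f(o) = -4*o (f(o) = o*(-4) = -4*o)
a(y, W) = (W + y)/(y - 4*W*y) (a(y, W) = (W + y)/(y - 4*y*W) = (W + y)/(y - 4*W*y))
a(415, 486/(-673)) - U(-599) = (-486/(-673) - 1*415)/(415*(-1 + 4*(486/(-673)))) - (-5 - 599) = (-486*(-1)/673 - 415)/(415*(-1 + 4*(486*(-1/673)))) - 1*(-604) = (-1*(-486/673) - 415)/(415*(-1 + 4*(-486/673))) + 604 = (486/673 - 415)/(415*(-1 - 1944/673)) + 604 = (1/415)*(-278809/673)/(-2617/673) + 604 = (1/415)*(-673/2617)*(-278809/673) + 604 = 278809/1086055 + 604 = 656256029/1086055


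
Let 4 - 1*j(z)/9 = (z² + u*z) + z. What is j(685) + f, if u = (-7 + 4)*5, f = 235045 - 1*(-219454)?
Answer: -3682180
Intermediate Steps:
f = 454499 (f = 235045 + 219454 = 454499)
u = -15 (u = -3*5 = -15)
j(z) = 36 - 9*z² + 126*z (j(z) = 36 - 9*((z² - 15*z) + z) = 36 - 9*(z² - 14*z) = 36 + (-9*z² + 126*z) = 36 - 9*z² + 126*z)
j(685) + f = (36 - 9*685² + 126*685) + 454499 = (36 - 9*469225 + 86310) + 454499 = (36 - 4223025 + 86310) + 454499 = -4136679 + 454499 = -3682180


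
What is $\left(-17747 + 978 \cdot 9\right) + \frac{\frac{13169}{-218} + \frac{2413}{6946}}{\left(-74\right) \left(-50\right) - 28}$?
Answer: $- \frac{1036176758395}{115838442} \approx -8945.0$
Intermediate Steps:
$\left(-17747 + 978 \cdot 9\right) + \frac{\frac{13169}{-218} + \frac{2413}{6946}}{\left(-74\right) \left(-50\right) - 28} = \left(-17747 + 8802\right) + \frac{13169 \left(- \frac{1}{218}\right) + 2413 \cdot \frac{1}{6946}}{3700 - 28} = -8945 + \frac{- \frac{13169}{218} + \frac{2413}{6946}}{3672} = -8945 - \frac{1894705}{115838442} = - \frac{1036176758395}{115838442}$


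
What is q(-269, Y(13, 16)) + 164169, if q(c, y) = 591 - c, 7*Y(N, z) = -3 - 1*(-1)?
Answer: 165029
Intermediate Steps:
Y(N, z) = -2/7 (Y(N, z) = (-3 - 1*(-1))/7 = (-3 + 1)/7 = (1/7)*(-2) = -2/7)
q(-269, Y(13, 16)) + 164169 = (591 - 1*(-269)) + 164169 = (591 + 269) + 164169 = 860 + 164169 = 165029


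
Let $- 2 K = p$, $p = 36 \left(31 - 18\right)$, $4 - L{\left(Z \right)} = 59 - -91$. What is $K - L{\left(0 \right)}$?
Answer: $-88$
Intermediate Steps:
$L{\left(Z \right)} = -146$ ($L{\left(Z \right)} = 4 - \left(59 - -91\right) = 4 - \left(59 + 91\right) = 4 - 150 = -146$)
$p = 468$ ($p = 36 \cdot 13 = 468$)
$K = -234$ ($K = \left(- \frac{1}{2}\right) 468 = -234$)
$K - L{\left(0 \right)} = -234 - -146 = -234 + 146 = -88$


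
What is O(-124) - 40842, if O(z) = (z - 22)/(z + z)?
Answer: -5064335/124 ≈ -40841.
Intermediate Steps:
O(z) = (-22 + z)/(2*z) (O(z) = (-22 + z)/((2*z)) = (-22 + z)*(1/(2*z)) = (-22 + z)/(2*z))
O(-124) - 40842 = (1/2)*(-22 - 124)/(-124) - 40842 = (1/2)*(-1/124)*(-146) - 40842 = 73/124 - 40842 = -5064335/124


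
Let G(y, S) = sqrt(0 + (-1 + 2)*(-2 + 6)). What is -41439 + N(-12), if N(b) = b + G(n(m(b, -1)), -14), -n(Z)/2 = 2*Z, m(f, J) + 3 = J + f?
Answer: -41449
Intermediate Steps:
m(f, J) = -3 + J + f (m(f, J) = -3 + (J + f) = -3 + J + f)
n(Z) = -4*Z
G(y, S) = 2 (G(y, S) = sqrt(0 + 1*4) = sqrt(0 + 4) = sqrt(4) = 2)
N(b) = 2 + b (N(b) = b + 2 = 2 + b)
-41439 + N(-12) = -41439 + (2 - 12) = -41439 - 10 = -41449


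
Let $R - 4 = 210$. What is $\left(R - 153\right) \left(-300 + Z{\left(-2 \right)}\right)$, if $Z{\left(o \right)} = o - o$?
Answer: $-18300$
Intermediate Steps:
$Z{\left(o \right)} = 0$
$R = 214$ ($R = 4 + 210 = 214$)
$\left(R - 153\right) \left(-300 + Z{\left(-2 \right)}\right) = \left(214 - 153\right) \left(-300 + 0\right) = 61 \left(-300\right) = -18300$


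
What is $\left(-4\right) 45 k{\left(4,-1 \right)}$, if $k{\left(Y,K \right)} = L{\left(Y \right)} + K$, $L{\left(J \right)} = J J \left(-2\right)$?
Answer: $5940$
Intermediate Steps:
$L{\left(J \right)} = - 2 J^{2}$ ($L{\left(J \right)} = J^{2} \left(-2\right) = - 2 J^{2}$)
$k{\left(Y,K \right)} = K - 2 Y^{2}$ ($k{\left(Y,K \right)} = - 2 Y^{2} + K = K - 2 Y^{2}$)
$\left(-4\right) 45 k{\left(4,-1 \right)} = \left(-4\right) 45 \left(-1 - 2 \cdot 4^{2}\right) = - 180 \left(-1 - 32\right) = \left(-180\right) \left(-33\right) = 5940$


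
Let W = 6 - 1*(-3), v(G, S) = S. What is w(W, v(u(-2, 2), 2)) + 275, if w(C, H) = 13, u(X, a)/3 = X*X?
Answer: 288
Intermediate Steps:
u(X, a) = 3*X² (u(X, a) = 3*(X*X) = 3*X²)
W = 9 (W = 6 + 3 = 9)
w(W, v(u(-2, 2), 2)) + 275 = 13 + 275 = 288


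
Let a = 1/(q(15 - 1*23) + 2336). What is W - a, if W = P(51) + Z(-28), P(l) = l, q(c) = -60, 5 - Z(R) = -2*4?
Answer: 145663/2276 ≈ 64.000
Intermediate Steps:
Z(R) = 13 (Z(R) = 5 - (-2)*4 = 5 - 1*(-8) = 5 + 8 = 13)
W = 64 (W = 51 + 13 = 64)
a = 1/2276 (a = 1/(-60 + 2336) = 1/2276 ≈ 0.00043937)
W - a = 64 - 1*1/2276 = 64 - 1/2276 = 145663/2276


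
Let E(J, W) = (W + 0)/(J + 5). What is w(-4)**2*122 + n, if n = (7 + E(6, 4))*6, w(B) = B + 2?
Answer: 5854/11 ≈ 532.18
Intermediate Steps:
w(B) = 2 + B
E(J, W) = W/(5 + J)
n = 486/11 (n = (7 + 4/(5 + 6))*6 = (7 + 4/11)*6 = (81/11)*6 = 486/11 ≈ 44.182)
w(-4)**2*122 + n = (2 - 4)**2*122 + 486/11 = (-2)**2*122 + 486/11 = 4*122 + 486/11 = 488 + 486/11 = 5854/11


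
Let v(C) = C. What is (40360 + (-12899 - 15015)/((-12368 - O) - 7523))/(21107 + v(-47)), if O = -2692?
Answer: 347089777/181105470 ≈ 1.9165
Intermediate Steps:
(40360 + (-12899 - 15015)/((-12368 - O) - 7523))/(21107 + v(-47)) = (40360 + (-12899 - 15015)/((-12368 - 1*(-2692)) - 7523))/(21107 - 47) = (40360 - 27914/((-12368 + 2692) - 7523))/21060 = (40360 - 27914/(-9676 - 7523))*(1/21060) = (40360 - 27914/(-17199))*(1/21060) = (40360 - 27914*(-1/17199))*(1/21060) = (40360 + 27914/17199)*(1/21060) = (694179554/17199)*(1/21060) = 347089777/181105470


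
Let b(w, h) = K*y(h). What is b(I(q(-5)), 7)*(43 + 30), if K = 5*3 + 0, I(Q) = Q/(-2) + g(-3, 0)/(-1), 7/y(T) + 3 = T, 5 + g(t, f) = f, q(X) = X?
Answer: 7665/4 ≈ 1916.3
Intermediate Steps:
g(t, f) = -5 + f
y(T) = 7/(-3 + T)
I(Q) = 5 - Q/2 (I(Q) = Q/(-2) + (-5 + 0)/(-1) = Q*(-1/2) - 5*(-1) = -Q/2 + 5 = 5 - Q/2)
K = 15 (K = 15 + 0 = 15)
b(w, h) = 105/(-3 + h) (b(w, h) = 15*(7/(-3 + h)) = 105/(-3 + h))
b(I(q(-5)), 7)*(43 + 30) = (105/(-3 + 7))*(43 + 30) = (105/4)*73 = 7665/4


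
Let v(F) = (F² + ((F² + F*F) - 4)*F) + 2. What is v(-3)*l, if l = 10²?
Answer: -3100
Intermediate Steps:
l = 100
v(F) = 2 + F² + F*(-4 + 2*F²) (v(F) = (F² + ((F² + F²) - 4)*F) + 2 = (F² + (2*F² - 4)*F) + 2 = (F² + (-4 + 2*F²)*F) + 2 = (F² + F*(-4 + 2*F²)) + 2 = 2 + F² + F*(-4 + 2*F²))
v(-3)*l = (2 + (-3)² - 4*(-3) + 2*(-3)³)*100 = (2 + 9 + 12 + 2*(-27))*100 = (2 + 9 + 12 - 54)*100 = -31*100 = -3100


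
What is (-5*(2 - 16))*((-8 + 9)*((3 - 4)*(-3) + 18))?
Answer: 1470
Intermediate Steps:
(-5*(2 - 16))*((-8 + 9)*((3 - 4)*(-3) + 18)) = (-5*(-14))*(1*(-1*(-3) + 18)) = 70*(1*(3 + 18)) = 70*(1*21) = 70*21 = 1470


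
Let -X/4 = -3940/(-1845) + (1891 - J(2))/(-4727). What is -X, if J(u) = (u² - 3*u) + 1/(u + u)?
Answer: 12105805/1744263 ≈ 6.9404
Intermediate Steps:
J(u) = u² + 1/(2*u) - 3*u (J(u) = (u² - 3*u) + 1/(2*u) = u² + 1/(2*u) - 3*u)
X = -12105805/1744263 (X = -4*(-3940/(-1845) + (1891 - (2² + (½)/2 - 3*2))/(-4727)) = -4*(-3940*(-1/1845) + (1891 - (4 + (½)*(½) - 6))*(-1/4727)) = -4*(788/369 + (1891 - (4 + ¼ - 6))*(-1/4727)) = -4*(788/369 + (1891 - 1*(-7/4))*(-1/4727)) = -4*(788/369 + (1891 + 7/4)*(-1/4727)) = -4*(788/369 + (7571/4)*(-1/4727)) = -4*(788/369 - 7571/18908) = -4*12105805/6977052 = -12105805/1744263 ≈ -6.9404)
-X = -1*(-12105805/1744263) = 12105805/1744263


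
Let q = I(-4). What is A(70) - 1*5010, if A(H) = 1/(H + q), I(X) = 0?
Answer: -350699/70 ≈ -5010.0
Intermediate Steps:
q = 0
A(H) = 1/H (A(H) = 1/(H + 0) = 1/H)
A(70) - 1*5010 = 1/70 - 1*5010 = 1/70 - 5010 = -350699/70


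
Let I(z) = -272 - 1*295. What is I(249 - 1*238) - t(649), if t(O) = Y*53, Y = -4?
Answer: -355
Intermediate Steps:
I(z) = -567 (I(z) = -272 - 295 = -567)
t(O) = -212 (t(O) = -4*53 = -212)
I(249 - 1*238) - t(649) = -567 - 1*(-212) = -567 + 212 = -355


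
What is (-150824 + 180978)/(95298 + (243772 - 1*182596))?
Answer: 15077/78237 ≈ 0.19271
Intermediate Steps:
(-150824 + 180978)/(95298 + (243772 - 1*182596)) = 30154/(95298 + (243772 - 182596)) = 30154/(95298 + 61176) = 30154/156474 = 30154*(1/156474) = 15077/78237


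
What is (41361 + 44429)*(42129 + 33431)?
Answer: 6482292400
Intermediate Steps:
(41361 + 44429)*(42129 + 33431) = 85790*75560 = 6482292400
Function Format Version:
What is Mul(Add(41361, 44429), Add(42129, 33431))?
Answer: 6482292400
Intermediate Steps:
Mul(Add(41361, 44429), Add(42129, 33431)) = Mul(85790, 75560) = 6482292400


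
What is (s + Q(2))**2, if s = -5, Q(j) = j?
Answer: 9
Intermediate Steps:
(s + Q(2))**2 = (-5 + 2)**2 = (-3)**2 = 9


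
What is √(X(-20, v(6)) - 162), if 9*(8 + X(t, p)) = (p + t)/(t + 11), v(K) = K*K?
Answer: I*√13786/9 ≈ 13.046*I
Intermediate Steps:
v(K) = K²
X(t, p) = -8 + (p + t)/(9*(11 + t)) (X(t, p) = -8 + ((p + t)/(t + 11))/9 = -8 + ((p + t)/(11 + t))/9 = -8 + (p + t)/(9*(11 + t)))
√(X(-20, v(6)) - 162) = √((-792 + 6² - 71*(-20))/(9*(11 - 20)) - 162) = √((⅑)*(-792 + 36 + 1420)/(-9) - 162) = √((⅑)*(-⅑)*664 - 162) = √(-664/81 - 162) = √(-13786/81) = I*√13786/9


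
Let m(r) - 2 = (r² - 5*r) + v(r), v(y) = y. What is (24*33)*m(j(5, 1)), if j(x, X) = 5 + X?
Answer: 11088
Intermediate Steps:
m(r) = 2 + r² - 4*r (m(r) = 2 + ((r² - 5*r) + r) = 2 + (r² - 4*r) = 2 + r² - 4*r)
(24*33)*m(j(5, 1)) = (24*33)*(2 + (5 + 1)² - 4*(5 + 1)) = 792*(2 + 6² - 4*6) = 792*(2 + 36 - 24) = 792*14 = 11088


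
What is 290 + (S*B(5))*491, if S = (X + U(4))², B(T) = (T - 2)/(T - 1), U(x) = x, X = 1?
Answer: 37985/4 ≈ 9496.3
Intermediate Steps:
B(T) = (-2 + T)/(-1 + T)
S = 25 (S = (1 + 4)² = 5² = 25)
290 + (S*B(5))*491 = 290 + (25*((-2 + 5)/(-1 + 5)))*491 = 290 + (25*(3/4))*491 = 290 + (25*((¼)*3))*491 = 290 + (25*(¾))*491 = 290 + (75/4)*491 = 290 + 36825/4 = 37985/4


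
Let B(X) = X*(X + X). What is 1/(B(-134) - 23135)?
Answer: 1/12777 ≈ 7.8266e-5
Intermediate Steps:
B(X) = 2*X² (B(X) = X*(2*X) = 2*X²)
1/(B(-134) - 23135) = 1/(2*(-134)² - 23135) = 1/(2*17956 - 23135) = 1/(35912 - 23135) = 1/12777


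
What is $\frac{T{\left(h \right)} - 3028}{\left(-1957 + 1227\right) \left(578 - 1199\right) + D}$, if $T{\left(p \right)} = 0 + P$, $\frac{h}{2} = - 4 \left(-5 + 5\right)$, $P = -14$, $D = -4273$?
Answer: $- \frac{3042}{449057} \approx -0.0067742$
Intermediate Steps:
$h = 0$ ($h = 2 \left(- 4 \left(-5 + 5\right)\right) = 2 \left(\left(-4\right) 0\right) = 2 \cdot 0 = 0$)
$T{\left(p \right)} = -14$ ($T{\left(p \right)} = 0 - 14 = -14$)
$\frac{T{\left(h \right)} - 3028}{\left(-1957 + 1227\right) \left(578 - 1199\right) + D} = \frac{-14 - 3028}{\left(-1957 + 1227\right) \left(578 - 1199\right) - 4273} = - \frac{3042}{\left(-730\right) \left(-621\right) - 4273} = - \frac{3042}{453330 - 4273} = - \frac{3042}{449057}$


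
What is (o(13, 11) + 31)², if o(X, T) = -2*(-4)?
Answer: 1521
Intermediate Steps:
o(X, T) = 8
(o(13, 11) + 31)² = (8 + 31)² = 39² = 1521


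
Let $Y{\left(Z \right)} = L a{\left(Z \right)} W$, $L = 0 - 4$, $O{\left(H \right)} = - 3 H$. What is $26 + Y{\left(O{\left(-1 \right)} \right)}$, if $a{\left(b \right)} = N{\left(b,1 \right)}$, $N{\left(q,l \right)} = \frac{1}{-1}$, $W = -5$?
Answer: $6$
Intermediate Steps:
$N{\left(q,l \right)} = -1$
$a{\left(b \right)} = -1$
$L = -4$ ($L = 0 - 4 = -4$)
$Y{\left(Z \right)} = -20$ ($Y{\left(Z \right)} = \left(-4\right) \left(-1\right) \left(-5\right) = 4 \left(-5\right) = -20$)
$26 + Y{\left(O{\left(-1 \right)} \right)} = 26 - 20 = 6$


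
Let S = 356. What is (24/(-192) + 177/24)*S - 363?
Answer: 2218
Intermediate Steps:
(24/(-192) + 177/24)*S - 363 = (24/(-192) + 177/24)*356 - 363 = (24*(-1/192) + 177*(1/24))*356 - 363 = (-⅛ + 59/8)*356 - 363 = (29/4)*356 - 363 = 2581 - 363 = 2218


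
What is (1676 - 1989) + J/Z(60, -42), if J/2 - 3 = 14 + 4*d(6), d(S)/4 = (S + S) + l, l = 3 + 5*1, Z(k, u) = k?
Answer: -9053/30 ≈ -301.77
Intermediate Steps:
l = 8 (l = 3 + 5 = 8)
d(S) = 32 + 8*S (d(S) = 4*((S + S) + 8) = 4*(2*S + 8) = 4*(8 + 2*S) = 32 + 8*S)
J = 674 (J = 6 + 2*(14 + 4*(32 + 8*6)) = 6 + 2*(14 + 4*(32 + 48)) = 6 + 2*(14 + 4*80) = 6 + 2*(14 + 320) = 6 + 2*334 = 6 + 668 = 674)
(1676 - 1989) + J/Z(60, -42) = (1676 - 1989) + 674/60 = -313 + 674*(1/60) = -313 + 337/30 = -9053/30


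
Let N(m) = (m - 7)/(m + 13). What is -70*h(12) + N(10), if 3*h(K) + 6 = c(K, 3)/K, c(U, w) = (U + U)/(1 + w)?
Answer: 8864/69 ≈ 128.46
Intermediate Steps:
c(U, w) = 2*U/(1 + w) (c(U, w) = (2*U)/(1 + w) = 2*U/(1 + w))
N(m) = (-7 + m)/(13 + m)
h(K) = -11/6 (h(K) = -2 + ((2*K/(1 + 3))/K)/3 = -2 + ((2*K/4)/K)/3 = -2 + ((2*K*(1/4))/K)/3 = -2 + ((K/2)/K)/3 = -2 + (1/3)*(1/2) = -2 + 1/6 = -11/6)
-70*h(12) + N(10) = -70*(-11/6) + (-7 + 10)/(13 + 10) = 385/3 + 3/23 = 8864/69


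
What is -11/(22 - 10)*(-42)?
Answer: 77/2 ≈ 38.500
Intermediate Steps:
-11/(22 - 10)*(-42) = -11/12*(-42) = 77/2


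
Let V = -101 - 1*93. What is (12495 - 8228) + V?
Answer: 4073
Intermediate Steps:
V = -194 (V = -101 - 93 = -194)
(12495 - 8228) + V = (12495 - 8228) - 194 = 4267 - 194 = 4073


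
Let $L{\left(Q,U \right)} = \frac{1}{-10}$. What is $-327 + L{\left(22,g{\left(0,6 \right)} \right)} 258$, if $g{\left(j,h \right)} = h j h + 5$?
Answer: $- \frac{1764}{5} \approx -352.8$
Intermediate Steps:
$g{\left(j,h \right)} = 5 + j h^{2}$ ($g{\left(j,h \right)} = j h^{2} + 5 = 5 + j h^{2}$)
$L{\left(Q,U \right)} = - \frac{1}{10}$
$-327 + L{\left(22,g{\left(0,6 \right)} \right)} 258 = -327 - \frac{129}{5} = - \frac{1764}{5}$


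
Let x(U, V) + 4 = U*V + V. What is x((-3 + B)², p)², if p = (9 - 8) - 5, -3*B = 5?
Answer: 732736/81 ≈ 9046.1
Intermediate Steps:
B = -5/3 (B = -⅓*5 = -5/3 ≈ -1.6667)
p = -4 (p = 1 - 5 = -4)
x(U, V) = -4 + V + U*V (x(U, V) = -4 + (U*V + V) = -4 + (V + U*V) = -4 + V + U*V)
x((-3 + B)², p)² = (-4 - 4 + (-3 - 5/3)²*(-4))² = (-4 - 4 + (-14/3)²*(-4))² = (-4 - 4 + (196/9)*(-4))² = (-4 - 4 - 784/9)² = (-856/9)² = 732736/81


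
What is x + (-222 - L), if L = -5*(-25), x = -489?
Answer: -836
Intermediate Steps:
L = 125
x + (-222 - L) = -489 + (-222 - 1*125) = -489 + (-222 - 125) = -489 - 347 = -836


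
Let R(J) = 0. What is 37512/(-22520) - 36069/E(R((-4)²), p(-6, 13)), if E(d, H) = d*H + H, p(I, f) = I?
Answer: 33835367/5630 ≈ 6009.8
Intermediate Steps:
E(d, H) = H + H*d (E(d, H) = H*d + H = H + H*d)
37512/(-22520) - 36069/E(R((-4)²), p(-6, 13)) = 37512/(-22520) - 36069*(-1/(6*(1 + 0))) = 37512*(-1/22520) - 36069/((-6*1)) = -4689/2815 - 36069/(-6) = -4689/2815 - 36069*(-⅙) = -4689/2815 + 12023/2 = 33835367/5630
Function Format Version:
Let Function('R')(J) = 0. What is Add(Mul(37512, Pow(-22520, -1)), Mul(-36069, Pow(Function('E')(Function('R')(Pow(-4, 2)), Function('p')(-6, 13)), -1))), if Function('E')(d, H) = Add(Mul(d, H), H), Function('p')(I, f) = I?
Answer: Rational(33835367, 5630) ≈ 6009.8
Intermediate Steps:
Function('E')(d, H) = Add(H, Mul(H, d)) (Function('E')(d, H) = Add(Mul(H, d), H) = Add(H, Mul(H, d)))
Add(Mul(37512, Pow(-22520, -1)), Mul(-36069, Pow(Function('E')(Function('R')(Pow(-4, 2)), Function('p')(-6, 13)), -1))) = Add(Mul(37512, Pow(-22520, -1)), Mul(-36069, Pow(Mul(-6, Add(1, 0)), -1))) = Add(Mul(37512, Rational(-1, 22520)), Mul(-36069, Pow(Mul(-6, 1), -1))) = Add(Rational(-4689, 2815), Mul(-36069, Pow(-6, -1))) = Add(Rational(-4689, 2815), Mul(-36069, Rational(-1, 6))) = Add(Rational(-4689, 2815), Rational(12023, 2)) = Rational(33835367, 5630)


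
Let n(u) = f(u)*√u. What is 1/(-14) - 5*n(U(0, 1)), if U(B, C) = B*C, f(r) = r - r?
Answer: -1/14 ≈ -0.071429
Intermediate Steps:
f(r) = 0
n(u) = 0 (n(u) = 0*√u = 0)
1/(-14) - 5*n(U(0, 1)) = 1/(-14) - 5*0 = -1/14 + 0 = -1/14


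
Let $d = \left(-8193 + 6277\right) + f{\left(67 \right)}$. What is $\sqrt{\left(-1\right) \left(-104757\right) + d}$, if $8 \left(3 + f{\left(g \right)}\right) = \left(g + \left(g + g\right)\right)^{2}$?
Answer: $\frac{\sqrt{1726210}}{4} \approx 328.46$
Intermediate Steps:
$f{\left(g \right)} = -3 + \frac{9 g^{2}}{8}$ ($f{\left(g \right)} = -3 + \frac{\left(g + \left(g + g\right)\right)^{2}}{8} = -3 + \frac{\left(g + 2 g\right)^{2}}{8} = -3 + \frac{\left(3 g\right)^{2}}{8} = -3 + \frac{9 g^{2}}{8}$)
$d = \frac{25049}{8}$ ($d = \left(-8193 + 6277\right) - \left(3 - \frac{9 \cdot 67^{2}}{8}\right) = -1916 + \left(-3 + \frac{9}{8} \cdot 4489\right) = -1916 + \left(-3 + \frac{40401}{8}\right) = -1916 + \frac{40377}{8} = \frac{25049}{8} \approx 3131.1$)
$\sqrt{\left(-1\right) \left(-104757\right) + d} = \sqrt{\left(-1\right) \left(-104757\right) + \frac{25049}{8}} = \sqrt{104757 + \frac{25049}{8}} = \sqrt{\frac{863105}{8}} = \frac{\sqrt{1726210}}{4}$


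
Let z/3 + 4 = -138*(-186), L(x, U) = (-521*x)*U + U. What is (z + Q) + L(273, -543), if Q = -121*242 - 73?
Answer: 77279613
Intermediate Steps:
Q = -29355 (Q = -29282 - 73 = -29355)
L(x, U) = U - 521*U*x (L(x, U) = -521*U*x + U = U - 521*U*x)
z = 76992 (z = -12 + 3*(-138*(-186)) = -12 + 3*25668 = -12 + 77004 = 76992)
(z + Q) + L(273, -543) = (76992 - 29355) - 543*(1 - 521*273) = 47637 - 543*(1 - 142233) = 47637 - 543*(-142232) = 47637 + 77231976 = 77279613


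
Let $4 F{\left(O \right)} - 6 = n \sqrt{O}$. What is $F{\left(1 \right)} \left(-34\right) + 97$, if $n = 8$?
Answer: $-22$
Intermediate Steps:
$F{\left(O \right)} = \frac{3}{2} + 2 \sqrt{O}$ ($F{\left(O \right)} = \frac{3}{2} + \frac{8 \sqrt{O}}{4} = \frac{3}{2} + 2 \sqrt{O}$)
$F{\left(1 \right)} \left(-34\right) + 97 = \left(\frac{3}{2} + 2 \sqrt{1}\right) \left(-34\right) + 97 = \left(\frac{3}{2} + 2 \cdot 1\right) \left(-34\right) + 97 = \left(\frac{3}{2} + 2\right) \left(-34\right) + 97 = \frac{7}{2} \left(-34\right) + 97 = -119 + 97 = -22$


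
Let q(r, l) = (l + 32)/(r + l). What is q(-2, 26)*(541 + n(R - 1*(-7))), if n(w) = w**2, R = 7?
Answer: 21373/12 ≈ 1781.1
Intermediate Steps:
q(r, l) = (32 + l)/(l + r)
q(-2, 26)*(541 + n(R - 1*(-7))) = ((32 + 26)/(26 - 2))*(541 + (7 - 1*(-7))**2) = (58/24)*(541 + (7 + 7)**2) = ((1/24)*58)*(541 + 14**2) = 29*(541 + 196)/12 = (29/12)*737 = 21373/12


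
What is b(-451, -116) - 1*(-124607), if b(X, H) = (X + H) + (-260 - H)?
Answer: 123896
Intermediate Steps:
b(X, H) = -260 + X (b(X, H) = (H + X) + (-260 - H) = -260 + X)
b(-451, -116) - 1*(-124607) = (-260 - 451) - 1*(-124607) = -711 + 124607 = 123896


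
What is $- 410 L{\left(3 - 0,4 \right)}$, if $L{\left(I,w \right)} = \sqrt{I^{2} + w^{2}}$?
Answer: $-2050$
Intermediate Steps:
$- 410 L{\left(3 - 0,4 \right)} = - 410 \sqrt{\left(3 - 0\right)^{2} + 4^{2}} = - 410 \sqrt{\left(3 + 0\right)^{2} + 16} = - 410 \sqrt{3^{2} + 16} = - 410 \sqrt{9 + 16} = - 410 \sqrt{25} = \left(-410\right) 5 = -2050$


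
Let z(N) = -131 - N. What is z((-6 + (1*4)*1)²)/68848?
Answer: -135/68848 ≈ -0.0019608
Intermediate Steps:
z((-6 + (1*4)*1)²)/68848 = (-131 - (-6 + (1*4)*1)²)/68848 = (-131 - (-6 + 4*1)²)*(1/68848) = (-131 - (-6 + 4)²)*(1/68848) = (-131 - 1*(-2)²)*(1/68848) = (-131 - 1*4)*(1/68848) = (-131 - 4)*(1/68848) = -135*1/68848 = -135/68848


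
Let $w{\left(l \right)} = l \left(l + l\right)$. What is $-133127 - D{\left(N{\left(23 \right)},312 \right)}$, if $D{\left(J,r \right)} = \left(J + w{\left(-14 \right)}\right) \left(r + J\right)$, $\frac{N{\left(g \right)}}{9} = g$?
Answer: $-444008$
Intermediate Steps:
$N{\left(g \right)} = 9 g$
$w{\left(l \right)} = 2 l^{2}$ ($w{\left(l \right)} = l 2 l = 2 l^{2}$)
$D{\left(J,r \right)} = \left(392 + J\right) \left(J + r\right)$ ($D{\left(J,r \right)} = \left(J + 2 \left(-14\right)^{2}\right) \left(r + J\right) = \left(J + 2 \cdot 196\right) \left(J + r\right) = \left(J + 392\right) \left(J + r\right) = \left(392 + J\right) \left(J + r\right)$)
$-133127 - D{\left(N{\left(23 \right)},312 \right)} = -133127 - \left(\left(9 \cdot 23\right)^{2} + 392 \cdot 9 \cdot 23 + 392 \cdot 312 + 9 \cdot 23 \cdot 312\right) = -133127 - \left(207^{2} + 392 \cdot 207 + 122304 + 207 \cdot 312\right) = -133127 - \left(42849 + 81144 + 122304 + 64584\right) = -133127 - 310881 = -444008$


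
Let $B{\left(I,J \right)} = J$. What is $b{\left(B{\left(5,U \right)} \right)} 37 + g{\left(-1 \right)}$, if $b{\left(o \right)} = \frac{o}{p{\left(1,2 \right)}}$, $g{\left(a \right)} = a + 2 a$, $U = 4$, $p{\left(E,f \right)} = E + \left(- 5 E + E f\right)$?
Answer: $-77$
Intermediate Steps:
$p{\left(E,f \right)} = - 4 E + E f$
$g{\left(a \right)} = 3 a$
$b{\left(o \right)} = - \frac{o}{2}$ ($b{\left(o \right)} = \frac{o}{1 \left(-4 + 2\right)} = \frac{o}{1 \left(-2\right)} = \frac{o}{-2} = o \left(- \frac{1}{2}\right) = - \frac{o}{2}$)
$b{\left(B{\left(5,U \right)} \right)} 37 + g{\left(-1 \right)} = \left(- \frac{1}{2}\right) 4 \cdot 37 + 3 \left(-1\right) = \left(-2\right) 37 - 3 = -74 - 3 = -77$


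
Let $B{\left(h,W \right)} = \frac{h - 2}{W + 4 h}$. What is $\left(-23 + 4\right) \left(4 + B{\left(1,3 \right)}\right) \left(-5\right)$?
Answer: $\frac{2565}{7} \approx 366.43$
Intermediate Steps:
$B{\left(h,W \right)} = \frac{-2 + h}{W + 4 h}$
$\left(-23 + 4\right) \left(4 + B{\left(1,3 \right)}\right) \left(-5\right) = \left(-23 + 4\right) \left(4 + \frac{-2 + 1}{3 + 4 \cdot 1}\right) \left(-5\right) = - 19 \left(4 + \frac{1}{3 + 4} \left(-1\right)\right) \left(-5\right) = - 19 \left(4 + \frac{1}{7} \left(-1\right)\right) \left(-5\right) = - 19 \left(4 - \frac{1}{7}\right) \left(-5\right) = - 19 \cdot \frac{27}{7} \left(-5\right) = \left(-19\right) \left(- \frac{135}{7}\right) = \frac{2565}{7}$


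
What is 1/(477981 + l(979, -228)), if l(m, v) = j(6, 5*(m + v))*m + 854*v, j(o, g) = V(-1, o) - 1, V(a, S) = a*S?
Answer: 1/276416 ≈ 3.6177e-6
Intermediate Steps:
V(a, S) = S*a
j(o, g) = -1 - o (j(o, g) = o*(-1) - 1 = -o - 1 = -1 - o)
l(m, v) = -7*m + 854*v (l(m, v) = (-1 - 1*6)*m + 854*v = (-1 - 6)*m + 854*v = -7*m + 854*v)
1/(477981 + l(979, -228)) = 1/(477981 + (-7*979 + 854*(-228))) = 1/(477981 + (-6853 - 194712)) = 1/(477981 - 201565) = 1/276416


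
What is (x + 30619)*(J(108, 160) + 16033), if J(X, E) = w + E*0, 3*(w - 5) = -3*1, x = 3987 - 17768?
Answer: 270031006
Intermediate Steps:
x = -13781
w = 4 (w = 5 + (-3*1)/3 = 5 + (1/3)*(-3) = 5 - 1 = 4)
J(X, E) = 4 (J(X, E) = 4 + E*0 = 4 + 0 = 4)
(x + 30619)*(J(108, 160) + 16033) = (-13781 + 30619)*(4 + 16033) = 16838*16037 = 270031006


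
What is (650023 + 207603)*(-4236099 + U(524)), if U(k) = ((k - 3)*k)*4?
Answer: -2696447326958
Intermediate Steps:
U(k) = 4*k*(-3 + k) (U(k) = ((-3 + k)*k)*4 = (k*(-3 + k))*4 = 4*k*(-3 + k))
(650023 + 207603)*(-4236099 + U(524)) = (650023 + 207603)*(-4236099 + 4*524*(-3 + 524)) = 857626*(-4236099 + 4*524*521) = 857626*(-4236099 + 1092016) = 857626*(-3144083) = -2696447326958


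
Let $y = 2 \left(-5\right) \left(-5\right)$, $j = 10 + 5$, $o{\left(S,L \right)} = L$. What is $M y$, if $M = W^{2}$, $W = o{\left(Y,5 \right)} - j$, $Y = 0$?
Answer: $5000$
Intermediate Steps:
$j = 15$
$W = -10$ ($W = 5 - 15 = -10$)
$y = 50$ ($y = \left(-10\right) \left(-5\right) = 50$)
$M = 100$ ($M = \left(-10\right)^{2} = 100$)
$M y = 100 \cdot 50 = 5000$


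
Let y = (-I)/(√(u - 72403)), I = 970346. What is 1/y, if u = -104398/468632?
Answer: -I*√993806415949713/113683796668 ≈ -0.0002773*I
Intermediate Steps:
u = -52199/234316 (u = -104398*1/468632 = -52199/234316 ≈ -0.22277)
y = 1940692*I*√993806415949713/16965233547 (y = (-1*970346)/(√(-52199/234316 - 72403)) = -970346*(-2*I*√993806415949713/16965233547) = -(-1940692)*I*√993806415949713/16965233547 = 1940692*I*√993806415949713/16965233547 ≈ 3606.2*I)
1/y = 1/(1940692*I*√993806415949713/16965233547) = -I*√993806415949713/113683796668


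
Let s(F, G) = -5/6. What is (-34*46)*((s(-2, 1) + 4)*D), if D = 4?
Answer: -59432/3 ≈ -19811.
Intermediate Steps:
s(F, G) = -⅚ (s(F, G) = -5*⅙ = -⅚)
(-34*46)*((s(-2, 1) + 4)*D) = (-34*46)*((-⅚ + 4)*4) = -14858*4/3 = -1564*38/3 = -59432/3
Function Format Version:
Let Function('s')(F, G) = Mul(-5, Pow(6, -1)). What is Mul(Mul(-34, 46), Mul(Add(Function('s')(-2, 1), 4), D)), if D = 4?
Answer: Rational(-59432, 3) ≈ -19811.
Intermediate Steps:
Function('s')(F, G) = Rational(-5, 6) (Function('s')(F, G) = Mul(-5, Rational(1, 6)) = Rational(-5, 6))
Mul(Mul(-34, 46), Mul(Add(Function('s')(-2, 1), 4), D)) = Mul(Mul(-34, 46), Mul(Add(Rational(-5, 6), 4), 4)) = Mul(-1564, Mul(Rational(19, 6), 4)) = Mul(-1564, Rational(38, 3)) = Rational(-59432, 3)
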